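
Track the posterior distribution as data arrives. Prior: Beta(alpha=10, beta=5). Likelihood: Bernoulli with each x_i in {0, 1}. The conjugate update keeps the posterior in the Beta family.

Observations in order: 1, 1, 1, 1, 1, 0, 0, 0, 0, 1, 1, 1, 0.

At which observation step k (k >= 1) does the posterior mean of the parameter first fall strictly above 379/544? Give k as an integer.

obs 1: x=1 → posterior Beta(11, 5)
obs 2: x=1 → posterior Beta(12, 5)
obs 3: x=1 → posterior Beta(13, 5)
obs 4: x=1 → posterior Beta(14, 5)
obs 5: x=1 → posterior Beta(15, 5)
obs 6: x=0 → posterior Beta(15, 6)
obs 7: x=0 → posterior Beta(15, 7)
obs 8: x=0 → posterior Beta(15, 8)
obs 9: x=0 → posterior Beta(15, 9)
obs 10: x=1 → posterior Beta(16, 9)
obs 11: x=1 → posterior Beta(17, 9)
obs 12: x=1 → posterior Beta(18, 9)
obs 13: x=0 → posterior Beta(18, 10)

k = 2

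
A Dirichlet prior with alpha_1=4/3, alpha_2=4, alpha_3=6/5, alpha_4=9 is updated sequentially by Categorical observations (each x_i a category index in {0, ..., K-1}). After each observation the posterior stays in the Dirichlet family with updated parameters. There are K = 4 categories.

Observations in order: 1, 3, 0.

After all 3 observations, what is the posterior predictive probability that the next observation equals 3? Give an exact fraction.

obs 1: x=1 → posterior Dirichlet(4/3, 5, 6/5, 9)
obs 2: x=3 → posterior Dirichlet(4/3, 5, 6/5, 10)
obs 3: x=0 → posterior Dirichlet(7/3, 5, 6/5, 10)

75/139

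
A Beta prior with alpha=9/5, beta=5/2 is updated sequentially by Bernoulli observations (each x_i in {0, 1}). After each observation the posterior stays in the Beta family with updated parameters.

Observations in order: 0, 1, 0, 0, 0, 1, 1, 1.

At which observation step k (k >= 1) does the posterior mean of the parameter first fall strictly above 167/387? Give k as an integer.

obs 1: x=0 → posterior Beta(9/5, 7/2)
obs 2: x=1 → posterior Beta(14/5, 7/2)
obs 3: x=0 → posterior Beta(14/5, 9/2)
obs 4: x=0 → posterior Beta(14/5, 11/2)
obs 5: x=0 → posterior Beta(14/5, 13/2)
obs 6: x=1 → posterior Beta(19/5, 13/2)
obs 7: x=1 → posterior Beta(24/5, 13/2)
obs 8: x=1 → posterior Beta(29/5, 13/2)

k = 2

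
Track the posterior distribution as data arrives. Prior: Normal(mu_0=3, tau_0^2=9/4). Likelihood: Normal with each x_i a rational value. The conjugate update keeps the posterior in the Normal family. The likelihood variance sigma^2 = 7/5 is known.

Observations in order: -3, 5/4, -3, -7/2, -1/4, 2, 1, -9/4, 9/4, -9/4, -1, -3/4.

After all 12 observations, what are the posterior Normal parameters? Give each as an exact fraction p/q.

mu_0=-687/1136, tau_0^2=63/568

obs 1: x=-3 → posterior Normal(-51/73, 63/73)
obs 2: x=5/4 → posterior Normal(21/472, 63/118)
obs 3: x=-3 → posterior Normal(-519/652, 63/163)
obs 4: x=-7/2 → posterior Normal(-1149/832, 63/208)
obs 5: x=-1/4 → posterior Normal(-597/506, 63/253)
obs 6: x=2 → posterior Normal(-417/596, 63/298)
obs 7: x=1 → posterior Normal(-327/686, 9/49)
obs 8: x=-9/4 → posterior Normal(-1059/1552, 63/388)
obs 9: x=9/4 → posterior Normal(-327/866, 63/433)
obs 10: x=-9/4 → posterior Normal(-1059/1912, 63/478)
obs 11: x=-1 → posterior Normal(-1239/2092, 63/523)
obs 12: x=-3/4 → posterior Normal(-687/1136, 63/568)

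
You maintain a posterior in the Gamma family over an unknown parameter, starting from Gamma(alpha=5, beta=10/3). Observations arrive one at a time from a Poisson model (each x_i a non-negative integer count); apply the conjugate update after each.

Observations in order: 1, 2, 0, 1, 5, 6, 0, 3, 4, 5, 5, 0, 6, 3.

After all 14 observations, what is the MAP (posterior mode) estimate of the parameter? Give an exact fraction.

obs 1: x=1 → posterior Gamma(6, 13/3)
obs 2: x=2 → posterior Gamma(8, 16/3)
obs 3: x=0 → posterior Gamma(8, 19/3)
obs 4: x=1 → posterior Gamma(9, 22/3)
obs 5: x=5 → posterior Gamma(14, 25/3)
obs 6: x=6 → posterior Gamma(20, 28/3)
obs 7: x=0 → posterior Gamma(20, 31/3)
obs 8: x=3 → posterior Gamma(23, 34/3)
obs 9: x=4 → posterior Gamma(27, 37/3)
obs 10: x=5 → posterior Gamma(32, 40/3)
obs 11: x=5 → posterior Gamma(37, 43/3)
obs 12: x=0 → posterior Gamma(37, 46/3)
obs 13: x=6 → posterior Gamma(43, 49/3)
obs 14: x=3 → posterior Gamma(46, 52/3)

135/52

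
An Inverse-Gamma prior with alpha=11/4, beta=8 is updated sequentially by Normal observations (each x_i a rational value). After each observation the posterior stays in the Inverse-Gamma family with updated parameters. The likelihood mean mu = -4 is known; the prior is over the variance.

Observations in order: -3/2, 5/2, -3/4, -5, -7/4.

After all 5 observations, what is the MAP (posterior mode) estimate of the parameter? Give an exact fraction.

obs 1: x=-3/2 → posterior Inverse-Gamma(13/4, 89/8)
obs 2: x=5/2 → posterior Inverse-Gamma(15/4, 129/4)
obs 3: x=-3/4 → posterior Inverse-Gamma(17/4, 1201/32)
obs 4: x=-5 → posterior Inverse-Gamma(19/4, 1217/32)
obs 5: x=-7/4 → posterior Inverse-Gamma(21/4, 649/16)

649/100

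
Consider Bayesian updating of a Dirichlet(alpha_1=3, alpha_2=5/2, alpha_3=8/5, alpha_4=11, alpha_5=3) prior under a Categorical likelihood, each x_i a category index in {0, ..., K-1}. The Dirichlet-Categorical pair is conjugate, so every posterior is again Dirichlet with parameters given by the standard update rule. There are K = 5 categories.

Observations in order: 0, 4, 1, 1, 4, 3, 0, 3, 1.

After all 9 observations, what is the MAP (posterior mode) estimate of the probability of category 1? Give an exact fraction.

obs 1: x=0 → posterior Dirichlet(4, 5/2, 8/5, 11, 3)
obs 2: x=4 → posterior Dirichlet(4, 5/2, 8/5, 11, 4)
obs 3: x=1 → posterior Dirichlet(4, 7/2, 8/5, 11, 4)
obs 4: x=1 → posterior Dirichlet(4, 9/2, 8/5, 11, 4)
obs 5: x=4 → posterior Dirichlet(4, 9/2, 8/5, 11, 5)
obs 6: x=3 → posterior Dirichlet(4, 9/2, 8/5, 12, 5)
obs 7: x=0 → posterior Dirichlet(5, 9/2, 8/5, 12, 5)
obs 8: x=3 → posterior Dirichlet(5, 9/2, 8/5, 13, 5)
obs 9: x=1 → posterior Dirichlet(5, 11/2, 8/5, 13, 5)

45/251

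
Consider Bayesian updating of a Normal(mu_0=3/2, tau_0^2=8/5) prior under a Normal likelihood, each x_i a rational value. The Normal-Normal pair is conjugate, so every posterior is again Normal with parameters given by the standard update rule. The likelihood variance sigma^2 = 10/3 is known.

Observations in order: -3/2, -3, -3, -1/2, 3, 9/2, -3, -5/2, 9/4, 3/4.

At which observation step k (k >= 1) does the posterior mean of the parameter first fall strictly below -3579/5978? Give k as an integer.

obs 1: x=-3/2 → posterior Normal(39/74, 40/37)
obs 2: x=-3 → posterior Normal(-33/98, 40/49)
obs 3: x=-3 → posterior Normal(-105/122, 40/61)
obs 4: x=-1/2 → posterior Normal(-117/146, 40/73)
obs 5: x=3 → posterior Normal(-9/34, 8/17)
obs 6: x=9/2 → posterior Normal(63/194, 40/97)
obs 7: x=-3 → posterior Normal(-9/218, 40/109)
obs 8: x=-5/2 → posterior Normal(-69/242, 40/121)
obs 9: x=9/4 → posterior Normal(-15/266, 40/133)
obs 10: x=3/4 → posterior Normal(3/290, 8/29)

k = 3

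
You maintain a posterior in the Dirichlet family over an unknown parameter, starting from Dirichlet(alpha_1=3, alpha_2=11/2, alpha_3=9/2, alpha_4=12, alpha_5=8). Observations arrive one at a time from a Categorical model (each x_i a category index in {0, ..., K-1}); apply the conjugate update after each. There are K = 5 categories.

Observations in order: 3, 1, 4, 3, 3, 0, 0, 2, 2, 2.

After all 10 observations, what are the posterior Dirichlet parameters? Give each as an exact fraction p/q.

alpha_1=5, alpha_2=13/2, alpha_3=15/2, alpha_4=15, alpha_5=9

obs 1: x=3 → posterior Dirichlet(3, 11/2, 9/2, 13, 8)
obs 2: x=1 → posterior Dirichlet(3, 13/2, 9/2, 13, 8)
obs 3: x=4 → posterior Dirichlet(3, 13/2, 9/2, 13, 9)
obs 4: x=3 → posterior Dirichlet(3, 13/2, 9/2, 14, 9)
obs 5: x=3 → posterior Dirichlet(3, 13/2, 9/2, 15, 9)
obs 6: x=0 → posterior Dirichlet(4, 13/2, 9/2, 15, 9)
obs 7: x=0 → posterior Dirichlet(5, 13/2, 9/2, 15, 9)
obs 8: x=2 → posterior Dirichlet(5, 13/2, 11/2, 15, 9)
obs 9: x=2 → posterior Dirichlet(5, 13/2, 13/2, 15, 9)
obs 10: x=2 → posterior Dirichlet(5, 13/2, 15/2, 15, 9)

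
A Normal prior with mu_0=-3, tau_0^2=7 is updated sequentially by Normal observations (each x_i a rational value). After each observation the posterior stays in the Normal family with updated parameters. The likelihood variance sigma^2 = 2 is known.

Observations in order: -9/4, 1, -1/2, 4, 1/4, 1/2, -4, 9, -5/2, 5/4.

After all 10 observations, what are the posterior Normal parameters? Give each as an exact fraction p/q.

obs 1: x=-9/4 → posterior Normal(-29/12, 14/9)
obs 2: x=1 → posterior Normal(-59/64, 7/8)
obs 3: x=-1/2 → posterior Normal(-73/92, 14/23)
obs 4: x=4 → posterior Normal(13/40, 7/15)
obs 5: x=1/4 → posterior Normal(23/74, 14/37)
obs 6: x=1/2 → posterior Normal(15/44, 7/22)
obs 7: x=-4 → posterior Normal(-13/51, 14/51)
obs 8: x=9 → posterior Normal(25/29, 7/29)
obs 9: x=-5/2 → posterior Normal(1/2, 14/65)
obs 10: x=5/4 → posterior Normal(55/96, 7/36)

mu_0=55/96, tau_0^2=7/36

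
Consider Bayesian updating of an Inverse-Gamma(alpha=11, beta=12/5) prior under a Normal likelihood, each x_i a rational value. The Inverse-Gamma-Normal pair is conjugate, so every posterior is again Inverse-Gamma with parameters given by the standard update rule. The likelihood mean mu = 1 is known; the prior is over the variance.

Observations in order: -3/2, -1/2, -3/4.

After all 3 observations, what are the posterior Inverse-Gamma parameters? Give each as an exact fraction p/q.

alpha=25/2, beta=1309/160

obs 1: x=-3/2 → posterior Inverse-Gamma(23/2, 221/40)
obs 2: x=-1/2 → posterior Inverse-Gamma(12, 133/20)
obs 3: x=-3/4 → posterior Inverse-Gamma(25/2, 1309/160)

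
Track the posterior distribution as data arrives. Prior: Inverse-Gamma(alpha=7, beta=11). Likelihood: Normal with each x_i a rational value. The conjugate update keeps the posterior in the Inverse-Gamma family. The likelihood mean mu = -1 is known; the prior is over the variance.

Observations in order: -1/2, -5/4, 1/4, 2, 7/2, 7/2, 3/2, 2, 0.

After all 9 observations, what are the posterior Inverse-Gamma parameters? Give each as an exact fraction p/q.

alpha=23/2, beta=717/16

obs 1: x=-1/2 → posterior Inverse-Gamma(15/2, 89/8)
obs 2: x=-5/4 → posterior Inverse-Gamma(8, 357/32)
obs 3: x=1/4 → posterior Inverse-Gamma(17/2, 191/16)
obs 4: x=2 → posterior Inverse-Gamma(9, 263/16)
obs 5: x=7/2 → posterior Inverse-Gamma(19/2, 425/16)
obs 6: x=7/2 → posterior Inverse-Gamma(10, 587/16)
obs 7: x=3/2 → posterior Inverse-Gamma(21/2, 637/16)
obs 8: x=2 → posterior Inverse-Gamma(11, 709/16)
obs 9: x=0 → posterior Inverse-Gamma(23/2, 717/16)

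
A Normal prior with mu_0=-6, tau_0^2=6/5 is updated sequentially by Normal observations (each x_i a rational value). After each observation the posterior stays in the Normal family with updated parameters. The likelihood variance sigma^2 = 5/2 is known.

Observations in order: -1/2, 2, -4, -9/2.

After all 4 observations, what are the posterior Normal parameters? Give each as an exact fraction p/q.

mu_0=-234/73, tau_0^2=30/73

obs 1: x=-1/2 → posterior Normal(-156/37, 30/37)
obs 2: x=2 → posterior Normal(-132/49, 30/49)
obs 3: x=-4 → posterior Normal(-180/61, 30/61)
obs 4: x=-9/2 → posterior Normal(-234/73, 30/73)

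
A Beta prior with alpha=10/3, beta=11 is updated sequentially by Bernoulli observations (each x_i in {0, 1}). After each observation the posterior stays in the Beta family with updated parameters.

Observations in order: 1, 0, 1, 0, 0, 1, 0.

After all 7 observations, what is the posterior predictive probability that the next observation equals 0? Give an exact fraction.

45/64

obs 1: x=1 → posterior Beta(13/3, 11)
obs 2: x=0 → posterior Beta(13/3, 12)
obs 3: x=1 → posterior Beta(16/3, 12)
obs 4: x=0 → posterior Beta(16/3, 13)
obs 5: x=0 → posterior Beta(16/3, 14)
obs 6: x=1 → posterior Beta(19/3, 14)
obs 7: x=0 → posterior Beta(19/3, 15)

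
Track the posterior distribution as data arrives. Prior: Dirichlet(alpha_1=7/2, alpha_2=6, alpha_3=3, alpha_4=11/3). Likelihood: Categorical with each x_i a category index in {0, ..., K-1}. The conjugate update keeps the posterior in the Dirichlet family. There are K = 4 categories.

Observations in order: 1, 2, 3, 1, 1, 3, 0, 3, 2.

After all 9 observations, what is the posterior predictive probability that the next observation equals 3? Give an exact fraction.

obs 1: x=1 → posterior Dirichlet(7/2, 7, 3, 11/3)
obs 2: x=2 → posterior Dirichlet(7/2, 7, 4, 11/3)
obs 3: x=3 → posterior Dirichlet(7/2, 7, 4, 14/3)
obs 4: x=1 → posterior Dirichlet(7/2, 8, 4, 14/3)
obs 5: x=1 → posterior Dirichlet(7/2, 9, 4, 14/3)
obs 6: x=3 → posterior Dirichlet(7/2, 9, 4, 17/3)
obs 7: x=0 → posterior Dirichlet(9/2, 9, 4, 17/3)
obs 8: x=3 → posterior Dirichlet(9/2, 9, 4, 20/3)
obs 9: x=2 → posterior Dirichlet(9/2, 9, 5, 20/3)

40/151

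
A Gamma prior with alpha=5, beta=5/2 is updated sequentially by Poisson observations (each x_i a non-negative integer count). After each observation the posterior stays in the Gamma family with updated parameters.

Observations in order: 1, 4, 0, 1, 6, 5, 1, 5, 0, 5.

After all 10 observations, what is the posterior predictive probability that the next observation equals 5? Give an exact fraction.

obs 1: x=1 → posterior Gamma(6, 7/2)
obs 2: x=4 → posterior Gamma(10, 9/2)
obs 3: x=0 → posterior Gamma(10, 11/2)
obs 4: x=1 → posterior Gamma(11, 13/2)
obs 5: x=6 → posterior Gamma(17, 15/2)
obs 6: x=5 → posterior Gamma(22, 17/2)
obs 7: x=1 → posterior Gamma(23, 19/2)
obs 8: x=5 → posterior Gamma(28, 21/2)
obs 9: x=0 → posterior Gamma(28, 23/2)
obs 10: x=5 → posterior Gamma(33, 25/2)

21004465527996174500913184601813554763793945312500000/273892744995340833777347939263771534786080723599733441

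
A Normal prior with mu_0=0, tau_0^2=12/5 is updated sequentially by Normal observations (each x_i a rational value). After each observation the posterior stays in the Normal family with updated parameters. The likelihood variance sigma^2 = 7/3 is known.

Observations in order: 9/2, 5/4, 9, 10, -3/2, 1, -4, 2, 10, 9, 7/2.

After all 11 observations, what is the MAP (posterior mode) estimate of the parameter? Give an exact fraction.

obs 1: x=9/2 → posterior Normal(162/71, 84/71)
obs 2: x=5/4 → posterior Normal(207/107, 84/107)
obs 3: x=9 → posterior Normal(531/143, 84/143)
obs 4: x=10 → posterior Normal(891/179, 84/179)
obs 5: x=-3/2 → posterior Normal(837/215, 84/215)
obs 6: x=1 → posterior Normal(873/251, 84/251)
obs 7: x=-4 → posterior Normal(729/287, 12/41)
obs 8: x=2 → posterior Normal(801/323, 84/323)
obs 9: x=10 → posterior Normal(1161/359, 84/359)
obs 10: x=9 → posterior Normal(297/79, 84/395)
obs 11: x=7/2 → posterior Normal(1611/431, 84/431)

1611/431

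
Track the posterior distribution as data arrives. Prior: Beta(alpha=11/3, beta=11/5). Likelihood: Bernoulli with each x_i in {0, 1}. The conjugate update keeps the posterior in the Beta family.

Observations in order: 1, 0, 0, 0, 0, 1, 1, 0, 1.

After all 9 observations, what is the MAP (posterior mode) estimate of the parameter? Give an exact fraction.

100/193

obs 1: x=1 → posterior Beta(14/3, 11/5)
obs 2: x=0 → posterior Beta(14/3, 16/5)
obs 3: x=0 → posterior Beta(14/3, 21/5)
obs 4: x=0 → posterior Beta(14/3, 26/5)
obs 5: x=0 → posterior Beta(14/3, 31/5)
obs 6: x=1 → posterior Beta(17/3, 31/5)
obs 7: x=1 → posterior Beta(20/3, 31/5)
obs 8: x=0 → posterior Beta(20/3, 36/5)
obs 9: x=1 → posterior Beta(23/3, 36/5)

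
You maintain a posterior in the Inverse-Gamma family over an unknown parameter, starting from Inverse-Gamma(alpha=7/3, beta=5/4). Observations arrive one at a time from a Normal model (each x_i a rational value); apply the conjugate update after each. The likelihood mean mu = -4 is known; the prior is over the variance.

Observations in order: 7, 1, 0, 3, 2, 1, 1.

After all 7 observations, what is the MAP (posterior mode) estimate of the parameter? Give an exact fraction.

1797/82

obs 1: x=7 → posterior Inverse-Gamma(17/6, 247/4)
obs 2: x=1 → posterior Inverse-Gamma(10/3, 297/4)
obs 3: x=0 → posterior Inverse-Gamma(23/6, 329/4)
obs 4: x=3 → posterior Inverse-Gamma(13/3, 427/4)
obs 5: x=2 → posterior Inverse-Gamma(29/6, 499/4)
obs 6: x=1 → posterior Inverse-Gamma(16/3, 549/4)
obs 7: x=1 → posterior Inverse-Gamma(35/6, 599/4)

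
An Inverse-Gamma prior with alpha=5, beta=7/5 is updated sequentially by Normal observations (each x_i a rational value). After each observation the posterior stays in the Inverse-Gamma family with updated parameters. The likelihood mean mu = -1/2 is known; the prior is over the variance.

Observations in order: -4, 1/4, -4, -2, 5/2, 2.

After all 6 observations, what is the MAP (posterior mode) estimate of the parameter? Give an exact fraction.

3629/1440

obs 1: x=-4 → posterior Inverse-Gamma(11/2, 301/40)
obs 2: x=1/4 → posterior Inverse-Gamma(6, 1249/160)
obs 3: x=-4 → posterior Inverse-Gamma(13/2, 2229/160)
obs 4: x=-2 → posterior Inverse-Gamma(7, 2409/160)
obs 5: x=5/2 → posterior Inverse-Gamma(15/2, 3129/160)
obs 6: x=2 → posterior Inverse-Gamma(8, 3629/160)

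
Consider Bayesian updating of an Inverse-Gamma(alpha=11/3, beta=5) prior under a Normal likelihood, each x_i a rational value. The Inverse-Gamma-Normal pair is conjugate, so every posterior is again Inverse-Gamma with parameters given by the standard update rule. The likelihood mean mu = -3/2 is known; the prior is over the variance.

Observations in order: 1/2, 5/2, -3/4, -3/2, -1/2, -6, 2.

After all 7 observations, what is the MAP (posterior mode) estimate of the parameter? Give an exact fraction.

3075/784

obs 1: x=1/2 → posterior Inverse-Gamma(25/6, 7)
obs 2: x=5/2 → posterior Inverse-Gamma(14/3, 15)
obs 3: x=-3/4 → posterior Inverse-Gamma(31/6, 489/32)
obs 4: x=-3/2 → posterior Inverse-Gamma(17/3, 489/32)
obs 5: x=-1/2 → posterior Inverse-Gamma(37/6, 505/32)
obs 6: x=-6 → posterior Inverse-Gamma(20/3, 829/32)
obs 7: x=2 → posterior Inverse-Gamma(43/6, 1025/32)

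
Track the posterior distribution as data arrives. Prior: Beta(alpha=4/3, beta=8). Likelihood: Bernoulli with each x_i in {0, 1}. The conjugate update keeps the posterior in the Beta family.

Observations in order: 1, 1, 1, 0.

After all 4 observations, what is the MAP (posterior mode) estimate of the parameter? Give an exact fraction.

5/17

obs 1: x=1 → posterior Beta(7/3, 8)
obs 2: x=1 → posterior Beta(10/3, 8)
obs 3: x=1 → posterior Beta(13/3, 8)
obs 4: x=0 → posterior Beta(13/3, 9)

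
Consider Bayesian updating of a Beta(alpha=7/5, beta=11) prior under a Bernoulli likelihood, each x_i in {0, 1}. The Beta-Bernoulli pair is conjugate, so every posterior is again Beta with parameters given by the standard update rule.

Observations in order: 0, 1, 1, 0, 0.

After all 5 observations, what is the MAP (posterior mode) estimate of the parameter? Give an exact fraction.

12/77

obs 1: x=0 → posterior Beta(7/5, 12)
obs 2: x=1 → posterior Beta(12/5, 12)
obs 3: x=1 → posterior Beta(17/5, 12)
obs 4: x=0 → posterior Beta(17/5, 13)
obs 5: x=0 → posterior Beta(17/5, 14)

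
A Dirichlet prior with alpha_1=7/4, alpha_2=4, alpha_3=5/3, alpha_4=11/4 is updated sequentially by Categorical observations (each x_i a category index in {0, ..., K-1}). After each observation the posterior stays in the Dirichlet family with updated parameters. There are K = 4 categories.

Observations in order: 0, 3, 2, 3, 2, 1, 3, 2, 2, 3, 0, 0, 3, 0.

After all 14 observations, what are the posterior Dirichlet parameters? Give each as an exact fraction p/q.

obs 1: x=0 → posterior Dirichlet(11/4, 4, 5/3, 11/4)
obs 2: x=3 → posterior Dirichlet(11/4, 4, 5/3, 15/4)
obs 3: x=2 → posterior Dirichlet(11/4, 4, 8/3, 15/4)
obs 4: x=3 → posterior Dirichlet(11/4, 4, 8/3, 19/4)
obs 5: x=2 → posterior Dirichlet(11/4, 4, 11/3, 19/4)
obs 6: x=1 → posterior Dirichlet(11/4, 5, 11/3, 19/4)
obs 7: x=3 → posterior Dirichlet(11/4, 5, 11/3, 23/4)
obs 8: x=2 → posterior Dirichlet(11/4, 5, 14/3, 23/4)
obs 9: x=2 → posterior Dirichlet(11/4, 5, 17/3, 23/4)
obs 10: x=3 → posterior Dirichlet(11/4, 5, 17/3, 27/4)
obs 11: x=0 → posterior Dirichlet(15/4, 5, 17/3, 27/4)
obs 12: x=0 → posterior Dirichlet(19/4, 5, 17/3, 27/4)
obs 13: x=3 → posterior Dirichlet(19/4, 5, 17/3, 31/4)
obs 14: x=0 → posterior Dirichlet(23/4, 5, 17/3, 31/4)

alpha_1=23/4, alpha_2=5, alpha_3=17/3, alpha_4=31/4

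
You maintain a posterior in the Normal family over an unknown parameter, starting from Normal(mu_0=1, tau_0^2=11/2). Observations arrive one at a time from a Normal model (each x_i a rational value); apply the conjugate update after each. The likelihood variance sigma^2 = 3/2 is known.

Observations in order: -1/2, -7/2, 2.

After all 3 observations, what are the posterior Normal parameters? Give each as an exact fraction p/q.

obs 1: x=-1/2 → posterior Normal(-5/28, 33/28)
obs 2: x=-7/2 → posterior Normal(-41/25, 33/50)
obs 3: x=2 → posterior Normal(-19/36, 11/24)

mu_0=-19/36, tau_0^2=11/24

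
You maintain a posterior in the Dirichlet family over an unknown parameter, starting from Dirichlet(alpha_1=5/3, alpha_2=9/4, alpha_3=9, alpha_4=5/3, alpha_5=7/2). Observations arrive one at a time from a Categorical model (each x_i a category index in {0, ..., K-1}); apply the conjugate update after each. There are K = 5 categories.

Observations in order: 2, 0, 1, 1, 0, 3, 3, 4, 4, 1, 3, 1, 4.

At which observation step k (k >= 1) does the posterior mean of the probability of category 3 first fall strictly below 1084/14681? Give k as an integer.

obs 1: x=2 → posterior Dirichlet(5/3, 9/4, 10, 5/3, 7/2)
obs 2: x=0 → posterior Dirichlet(8/3, 9/4, 10, 5/3, 7/2)
obs 3: x=1 → posterior Dirichlet(8/3, 13/4, 10, 5/3, 7/2)
obs 4: x=1 → posterior Dirichlet(8/3, 17/4, 10, 5/3, 7/2)
obs 5: x=0 → posterior Dirichlet(11/3, 17/4, 10, 5/3, 7/2)
obs 6: x=3 → posterior Dirichlet(11/3, 17/4, 10, 8/3, 7/2)
obs 7: x=3 → posterior Dirichlet(11/3, 17/4, 10, 11/3, 7/2)
obs 8: x=4 → posterior Dirichlet(11/3, 17/4, 10, 11/3, 9/2)
obs 9: x=4 → posterior Dirichlet(11/3, 17/4, 10, 11/3, 11/2)
obs 10: x=1 → posterior Dirichlet(11/3, 21/4, 10, 11/3, 11/2)
obs 11: x=3 → posterior Dirichlet(11/3, 21/4, 10, 14/3, 11/2)
obs 12: x=1 → posterior Dirichlet(11/3, 25/4, 10, 14/3, 11/2)
obs 13: x=4 → posterior Dirichlet(11/3, 25/4, 10, 14/3, 13/2)

k = 5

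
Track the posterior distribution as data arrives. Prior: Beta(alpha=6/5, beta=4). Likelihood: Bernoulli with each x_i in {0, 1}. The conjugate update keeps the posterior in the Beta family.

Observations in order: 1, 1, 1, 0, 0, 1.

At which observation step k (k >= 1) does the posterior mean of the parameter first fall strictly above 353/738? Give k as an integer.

k = 3

obs 1: x=1 → posterior Beta(11/5, 4)
obs 2: x=1 → posterior Beta(16/5, 4)
obs 3: x=1 → posterior Beta(21/5, 4)
obs 4: x=0 → posterior Beta(21/5, 5)
obs 5: x=0 → posterior Beta(21/5, 6)
obs 6: x=1 → posterior Beta(26/5, 6)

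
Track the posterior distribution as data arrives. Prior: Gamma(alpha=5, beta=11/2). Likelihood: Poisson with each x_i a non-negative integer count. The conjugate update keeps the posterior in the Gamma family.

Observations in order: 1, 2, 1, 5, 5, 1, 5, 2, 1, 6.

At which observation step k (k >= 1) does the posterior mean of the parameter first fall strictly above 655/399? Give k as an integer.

k = 5

obs 1: x=1 → posterior Gamma(6, 13/2)
obs 2: x=2 → posterior Gamma(8, 15/2)
obs 3: x=1 → posterior Gamma(9, 17/2)
obs 4: x=5 → posterior Gamma(14, 19/2)
obs 5: x=5 → posterior Gamma(19, 21/2)
obs 6: x=1 → posterior Gamma(20, 23/2)
obs 7: x=5 → posterior Gamma(25, 25/2)
obs 8: x=2 → posterior Gamma(27, 27/2)
obs 9: x=1 → posterior Gamma(28, 29/2)
obs 10: x=6 → posterior Gamma(34, 31/2)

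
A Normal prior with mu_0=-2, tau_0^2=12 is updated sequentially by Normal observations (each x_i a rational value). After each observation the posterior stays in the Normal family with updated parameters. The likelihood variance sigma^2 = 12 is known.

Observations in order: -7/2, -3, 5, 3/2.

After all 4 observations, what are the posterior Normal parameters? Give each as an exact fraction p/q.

mu_0=-2/5, tau_0^2=12/5

obs 1: x=-7/2 → posterior Normal(-11/4, 6)
obs 2: x=-3 → posterior Normal(-17/6, 4)
obs 3: x=5 → posterior Normal(-7/8, 3)
obs 4: x=3/2 → posterior Normal(-2/5, 12/5)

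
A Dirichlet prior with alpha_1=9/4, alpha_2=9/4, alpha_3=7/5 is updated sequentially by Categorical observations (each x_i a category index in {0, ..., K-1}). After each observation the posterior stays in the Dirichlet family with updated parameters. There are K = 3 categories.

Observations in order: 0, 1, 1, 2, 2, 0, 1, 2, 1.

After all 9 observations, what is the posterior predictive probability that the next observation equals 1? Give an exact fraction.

obs 1: x=0 → posterior Dirichlet(13/4, 9/4, 7/5)
obs 2: x=1 → posterior Dirichlet(13/4, 13/4, 7/5)
obs 3: x=1 → posterior Dirichlet(13/4, 17/4, 7/5)
obs 4: x=2 → posterior Dirichlet(13/4, 17/4, 12/5)
obs 5: x=2 → posterior Dirichlet(13/4, 17/4, 17/5)
obs 6: x=0 → posterior Dirichlet(17/4, 17/4, 17/5)
obs 7: x=1 → posterior Dirichlet(17/4, 21/4, 17/5)
obs 8: x=2 → posterior Dirichlet(17/4, 21/4, 22/5)
obs 9: x=1 → posterior Dirichlet(17/4, 25/4, 22/5)

125/298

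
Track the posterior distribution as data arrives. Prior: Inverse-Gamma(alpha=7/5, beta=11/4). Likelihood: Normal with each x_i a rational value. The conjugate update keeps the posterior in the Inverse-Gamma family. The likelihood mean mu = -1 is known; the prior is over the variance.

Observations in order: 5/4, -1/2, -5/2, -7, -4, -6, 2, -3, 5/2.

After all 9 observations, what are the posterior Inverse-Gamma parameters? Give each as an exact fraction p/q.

obs 1: x=5/4 → posterior Inverse-Gamma(19/10, 169/32)
obs 2: x=-1/2 → posterior Inverse-Gamma(12/5, 173/32)
obs 3: x=-5/2 → posterior Inverse-Gamma(29/10, 209/32)
obs 4: x=-7 → posterior Inverse-Gamma(17/5, 785/32)
obs 5: x=-4 → posterior Inverse-Gamma(39/10, 929/32)
obs 6: x=-6 → posterior Inverse-Gamma(22/5, 1329/32)
obs 7: x=2 → posterior Inverse-Gamma(49/10, 1473/32)
obs 8: x=-3 → posterior Inverse-Gamma(27/5, 1537/32)
obs 9: x=5/2 → posterior Inverse-Gamma(59/10, 1733/32)

alpha=59/10, beta=1733/32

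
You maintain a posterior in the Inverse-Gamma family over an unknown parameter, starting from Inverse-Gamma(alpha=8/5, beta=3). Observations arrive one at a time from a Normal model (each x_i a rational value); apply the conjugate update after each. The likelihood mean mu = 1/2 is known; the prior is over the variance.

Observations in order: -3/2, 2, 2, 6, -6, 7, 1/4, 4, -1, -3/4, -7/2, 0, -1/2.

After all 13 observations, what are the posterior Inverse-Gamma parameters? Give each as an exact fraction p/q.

obs 1: x=-3/2 → posterior Inverse-Gamma(21/10, 5)
obs 2: x=2 → posterior Inverse-Gamma(13/5, 49/8)
obs 3: x=2 → posterior Inverse-Gamma(31/10, 29/4)
obs 4: x=6 → posterior Inverse-Gamma(18/5, 179/8)
obs 5: x=-6 → posterior Inverse-Gamma(41/10, 87/2)
obs 6: x=7 → posterior Inverse-Gamma(23/5, 517/8)
obs 7: x=1/4 → posterior Inverse-Gamma(51/10, 2069/32)
obs 8: x=4 → posterior Inverse-Gamma(28/5, 2265/32)
obs 9: x=-1 → posterior Inverse-Gamma(61/10, 2301/32)
obs 10: x=-3/4 → posterior Inverse-Gamma(33/5, 1163/16)
obs 11: x=-7/2 → posterior Inverse-Gamma(71/10, 1291/16)
obs 12: x=0 → posterior Inverse-Gamma(38/5, 1293/16)
obs 13: x=-1/2 → posterior Inverse-Gamma(81/10, 1301/16)

alpha=81/10, beta=1301/16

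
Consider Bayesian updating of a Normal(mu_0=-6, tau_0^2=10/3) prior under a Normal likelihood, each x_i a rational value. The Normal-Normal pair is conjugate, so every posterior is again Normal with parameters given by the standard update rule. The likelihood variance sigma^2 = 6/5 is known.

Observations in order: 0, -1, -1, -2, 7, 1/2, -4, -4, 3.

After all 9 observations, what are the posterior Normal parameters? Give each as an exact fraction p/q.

mu_0=-61/156, tau_0^2=5/39

obs 1: x=0 → posterior Normal(-27/17, 15/17)
obs 2: x=-1 → posterior Normal(-79/59, 30/59)
obs 3: x=-1 → posterior Normal(-26/21, 5/14)
obs 4: x=-2 → posterior Normal(-154/109, 30/109)
obs 5: x=7 → posterior Normal(21/134, 15/67)
obs 6: x=1/2 → posterior Normal(67/318, 10/53)
obs 7: x=-4 → posterior Normal(-133/368, 15/92)
obs 8: x=-4 → posterior Normal(-333/418, 30/209)
obs 9: x=3 → posterior Normal(-61/156, 5/39)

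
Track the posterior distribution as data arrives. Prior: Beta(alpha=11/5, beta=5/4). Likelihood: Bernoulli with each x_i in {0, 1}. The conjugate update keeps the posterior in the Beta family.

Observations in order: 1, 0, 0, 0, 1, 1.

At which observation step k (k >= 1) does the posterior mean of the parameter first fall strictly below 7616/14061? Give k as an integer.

k = 3

obs 1: x=1 → posterior Beta(16/5, 5/4)
obs 2: x=0 → posterior Beta(16/5, 9/4)
obs 3: x=0 → posterior Beta(16/5, 13/4)
obs 4: x=0 → posterior Beta(16/5, 17/4)
obs 5: x=1 → posterior Beta(21/5, 17/4)
obs 6: x=1 → posterior Beta(26/5, 17/4)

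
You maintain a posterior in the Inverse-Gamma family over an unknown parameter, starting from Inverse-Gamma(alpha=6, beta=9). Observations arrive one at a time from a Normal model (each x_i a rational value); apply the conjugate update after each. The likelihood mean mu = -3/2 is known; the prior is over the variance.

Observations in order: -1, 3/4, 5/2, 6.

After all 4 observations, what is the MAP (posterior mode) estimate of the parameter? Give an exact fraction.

1529/288

obs 1: x=-1 → posterior Inverse-Gamma(13/2, 73/8)
obs 2: x=3/4 → posterior Inverse-Gamma(7, 373/32)
obs 3: x=5/2 → posterior Inverse-Gamma(15/2, 629/32)
obs 4: x=6 → posterior Inverse-Gamma(8, 1529/32)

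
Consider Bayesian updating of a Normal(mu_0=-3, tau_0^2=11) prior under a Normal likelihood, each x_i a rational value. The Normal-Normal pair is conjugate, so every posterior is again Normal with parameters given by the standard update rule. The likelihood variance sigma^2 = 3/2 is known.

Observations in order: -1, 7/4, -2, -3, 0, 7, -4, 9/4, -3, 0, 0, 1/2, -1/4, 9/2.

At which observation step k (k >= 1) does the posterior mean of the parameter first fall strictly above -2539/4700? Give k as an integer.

obs 1: x=-1 → posterior Normal(-31/25, 33/25)
obs 2: x=7/4 → posterior Normal(15/94, 33/47)
obs 3: x=-2 → posterior Normal(-73/138, 11/23)
obs 4: x=-3 → posterior Normal(-205/182, 33/91)
obs 5: x=0 → posterior Normal(-205/226, 33/113)
obs 6: x=7 → posterior Normal(103/270, 11/45)
obs 7: x=-4 → posterior Normal(-73/314, 33/157)
obs 8: x=9/4 → posterior Normal(13/179, 33/179)
obs 9: x=-3 → posterior Normal(-53/201, 11/67)
obs 10: x=0 → posterior Normal(-53/223, 33/223)
obs 11: x=0 → posterior Normal(-53/245, 33/245)
obs 12: x=1/2 → posterior Normal(-14/89, 11/89)
obs 13: x=-1/4 → posterior Normal(-95/578, 33/289)
obs 14: x=9/2 → posterior Normal(103/622, 33/311)

k = 2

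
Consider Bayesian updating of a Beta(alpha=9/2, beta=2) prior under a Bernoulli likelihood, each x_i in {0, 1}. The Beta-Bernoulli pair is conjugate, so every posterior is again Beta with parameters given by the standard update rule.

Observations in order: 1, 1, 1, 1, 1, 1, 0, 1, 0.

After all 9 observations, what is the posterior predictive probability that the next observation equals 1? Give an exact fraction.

23/31

obs 1: x=1 → posterior Beta(11/2, 2)
obs 2: x=1 → posterior Beta(13/2, 2)
obs 3: x=1 → posterior Beta(15/2, 2)
obs 4: x=1 → posterior Beta(17/2, 2)
obs 5: x=1 → posterior Beta(19/2, 2)
obs 6: x=1 → posterior Beta(21/2, 2)
obs 7: x=0 → posterior Beta(21/2, 3)
obs 8: x=1 → posterior Beta(23/2, 3)
obs 9: x=0 → posterior Beta(23/2, 4)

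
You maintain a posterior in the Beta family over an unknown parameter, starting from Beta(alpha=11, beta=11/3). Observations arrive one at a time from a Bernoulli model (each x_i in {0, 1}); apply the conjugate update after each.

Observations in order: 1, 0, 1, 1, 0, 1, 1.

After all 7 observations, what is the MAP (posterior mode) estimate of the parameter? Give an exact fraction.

45/59

obs 1: x=1 → posterior Beta(12, 11/3)
obs 2: x=0 → posterior Beta(12, 14/3)
obs 3: x=1 → posterior Beta(13, 14/3)
obs 4: x=1 → posterior Beta(14, 14/3)
obs 5: x=0 → posterior Beta(14, 17/3)
obs 6: x=1 → posterior Beta(15, 17/3)
obs 7: x=1 → posterior Beta(16, 17/3)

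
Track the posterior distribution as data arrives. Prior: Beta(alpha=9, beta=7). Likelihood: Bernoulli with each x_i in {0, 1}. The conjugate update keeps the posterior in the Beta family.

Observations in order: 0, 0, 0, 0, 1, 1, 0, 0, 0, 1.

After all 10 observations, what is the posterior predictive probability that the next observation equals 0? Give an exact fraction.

obs 1: x=0 → posterior Beta(9, 8)
obs 2: x=0 → posterior Beta(9, 9)
obs 3: x=0 → posterior Beta(9, 10)
obs 4: x=0 → posterior Beta(9, 11)
obs 5: x=1 → posterior Beta(10, 11)
obs 6: x=1 → posterior Beta(11, 11)
obs 7: x=0 → posterior Beta(11, 12)
obs 8: x=0 → posterior Beta(11, 13)
obs 9: x=0 → posterior Beta(11, 14)
obs 10: x=1 → posterior Beta(12, 14)

7/13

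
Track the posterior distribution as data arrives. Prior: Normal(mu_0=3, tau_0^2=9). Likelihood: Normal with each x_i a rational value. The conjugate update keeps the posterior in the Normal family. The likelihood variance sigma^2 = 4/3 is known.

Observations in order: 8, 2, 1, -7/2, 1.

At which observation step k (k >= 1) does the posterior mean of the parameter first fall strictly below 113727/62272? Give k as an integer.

obs 1: x=8 → posterior Normal(228/31, 36/31)
obs 2: x=2 → posterior Normal(141/29, 18/29)
obs 3: x=1 → posterior Normal(309/85, 36/85)
obs 4: x=-7/2 → posterior Normal(429/224, 9/28)
obs 5: x=1 → posterior Normal(483/278, 36/139)

k = 5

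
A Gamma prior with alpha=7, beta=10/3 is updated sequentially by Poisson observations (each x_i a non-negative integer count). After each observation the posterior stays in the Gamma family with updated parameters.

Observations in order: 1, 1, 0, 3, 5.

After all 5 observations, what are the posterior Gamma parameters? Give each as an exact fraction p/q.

alpha=17, beta=25/3

obs 1: x=1 → posterior Gamma(8, 13/3)
obs 2: x=1 → posterior Gamma(9, 16/3)
obs 3: x=0 → posterior Gamma(9, 19/3)
obs 4: x=3 → posterior Gamma(12, 22/3)
obs 5: x=5 → posterior Gamma(17, 25/3)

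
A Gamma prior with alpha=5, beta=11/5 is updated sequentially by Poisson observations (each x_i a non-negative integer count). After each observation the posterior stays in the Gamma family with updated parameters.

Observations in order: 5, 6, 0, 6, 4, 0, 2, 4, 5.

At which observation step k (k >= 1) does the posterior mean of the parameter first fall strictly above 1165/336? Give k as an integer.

k = 2

obs 1: x=5 → posterior Gamma(10, 16/5)
obs 2: x=6 → posterior Gamma(16, 21/5)
obs 3: x=0 → posterior Gamma(16, 26/5)
obs 4: x=6 → posterior Gamma(22, 31/5)
obs 5: x=4 → posterior Gamma(26, 36/5)
obs 6: x=0 → posterior Gamma(26, 41/5)
obs 7: x=2 → posterior Gamma(28, 46/5)
obs 8: x=4 → posterior Gamma(32, 51/5)
obs 9: x=5 → posterior Gamma(37, 56/5)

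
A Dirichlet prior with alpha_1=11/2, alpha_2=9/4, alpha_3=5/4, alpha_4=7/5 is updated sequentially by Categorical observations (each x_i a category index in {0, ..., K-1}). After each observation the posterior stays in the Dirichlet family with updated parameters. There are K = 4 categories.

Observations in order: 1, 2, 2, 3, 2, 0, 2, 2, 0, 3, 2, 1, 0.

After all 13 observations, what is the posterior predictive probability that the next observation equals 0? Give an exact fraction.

obs 1: x=1 → posterior Dirichlet(11/2, 13/4, 5/4, 7/5)
obs 2: x=2 → posterior Dirichlet(11/2, 13/4, 9/4, 7/5)
obs 3: x=2 → posterior Dirichlet(11/2, 13/4, 13/4, 7/5)
obs 4: x=3 → posterior Dirichlet(11/2, 13/4, 13/4, 12/5)
obs 5: x=2 → posterior Dirichlet(11/2, 13/4, 17/4, 12/5)
obs 6: x=0 → posterior Dirichlet(13/2, 13/4, 17/4, 12/5)
obs 7: x=2 → posterior Dirichlet(13/2, 13/4, 21/4, 12/5)
obs 8: x=2 → posterior Dirichlet(13/2, 13/4, 25/4, 12/5)
obs 9: x=0 → posterior Dirichlet(15/2, 13/4, 25/4, 12/5)
obs 10: x=3 → posterior Dirichlet(15/2, 13/4, 25/4, 17/5)
obs 11: x=2 → posterior Dirichlet(15/2, 13/4, 29/4, 17/5)
obs 12: x=1 → posterior Dirichlet(15/2, 17/4, 29/4, 17/5)
obs 13: x=0 → posterior Dirichlet(17/2, 17/4, 29/4, 17/5)

85/234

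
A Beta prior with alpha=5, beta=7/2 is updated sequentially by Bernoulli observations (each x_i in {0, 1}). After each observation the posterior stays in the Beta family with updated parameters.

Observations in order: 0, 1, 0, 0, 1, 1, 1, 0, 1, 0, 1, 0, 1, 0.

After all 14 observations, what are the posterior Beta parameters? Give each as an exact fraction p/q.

obs 1: x=0 → posterior Beta(5, 9/2)
obs 2: x=1 → posterior Beta(6, 9/2)
obs 3: x=0 → posterior Beta(6, 11/2)
obs 4: x=0 → posterior Beta(6, 13/2)
obs 5: x=1 → posterior Beta(7, 13/2)
obs 6: x=1 → posterior Beta(8, 13/2)
obs 7: x=1 → posterior Beta(9, 13/2)
obs 8: x=0 → posterior Beta(9, 15/2)
obs 9: x=1 → posterior Beta(10, 15/2)
obs 10: x=0 → posterior Beta(10, 17/2)
obs 11: x=1 → posterior Beta(11, 17/2)
obs 12: x=0 → posterior Beta(11, 19/2)
obs 13: x=1 → posterior Beta(12, 19/2)
obs 14: x=0 → posterior Beta(12, 21/2)

alpha=12, beta=21/2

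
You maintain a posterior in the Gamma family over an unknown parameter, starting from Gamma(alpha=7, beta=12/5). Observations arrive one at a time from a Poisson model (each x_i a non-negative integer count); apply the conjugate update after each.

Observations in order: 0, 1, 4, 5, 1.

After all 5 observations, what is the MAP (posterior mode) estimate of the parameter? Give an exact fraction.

85/37

obs 1: x=0 → posterior Gamma(7, 17/5)
obs 2: x=1 → posterior Gamma(8, 22/5)
obs 3: x=4 → posterior Gamma(12, 27/5)
obs 4: x=5 → posterior Gamma(17, 32/5)
obs 5: x=1 → posterior Gamma(18, 37/5)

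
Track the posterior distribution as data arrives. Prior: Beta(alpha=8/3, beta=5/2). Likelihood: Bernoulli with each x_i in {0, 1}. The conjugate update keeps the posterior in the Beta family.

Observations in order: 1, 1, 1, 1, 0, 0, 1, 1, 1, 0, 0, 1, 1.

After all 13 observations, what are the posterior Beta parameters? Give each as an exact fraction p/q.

obs 1: x=1 → posterior Beta(11/3, 5/2)
obs 2: x=1 → posterior Beta(14/3, 5/2)
obs 3: x=1 → posterior Beta(17/3, 5/2)
obs 4: x=1 → posterior Beta(20/3, 5/2)
obs 5: x=0 → posterior Beta(20/3, 7/2)
obs 6: x=0 → posterior Beta(20/3, 9/2)
obs 7: x=1 → posterior Beta(23/3, 9/2)
obs 8: x=1 → posterior Beta(26/3, 9/2)
obs 9: x=1 → posterior Beta(29/3, 9/2)
obs 10: x=0 → posterior Beta(29/3, 11/2)
obs 11: x=0 → posterior Beta(29/3, 13/2)
obs 12: x=1 → posterior Beta(32/3, 13/2)
obs 13: x=1 → posterior Beta(35/3, 13/2)

alpha=35/3, beta=13/2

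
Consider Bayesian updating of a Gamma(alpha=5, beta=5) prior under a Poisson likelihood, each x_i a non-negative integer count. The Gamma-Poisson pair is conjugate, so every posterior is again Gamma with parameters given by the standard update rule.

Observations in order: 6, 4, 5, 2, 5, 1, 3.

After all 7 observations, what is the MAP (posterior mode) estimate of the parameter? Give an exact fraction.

5/2

obs 1: x=6 → posterior Gamma(11, 6)
obs 2: x=4 → posterior Gamma(15, 7)
obs 3: x=5 → posterior Gamma(20, 8)
obs 4: x=2 → posterior Gamma(22, 9)
obs 5: x=5 → posterior Gamma(27, 10)
obs 6: x=1 → posterior Gamma(28, 11)
obs 7: x=3 → posterior Gamma(31, 12)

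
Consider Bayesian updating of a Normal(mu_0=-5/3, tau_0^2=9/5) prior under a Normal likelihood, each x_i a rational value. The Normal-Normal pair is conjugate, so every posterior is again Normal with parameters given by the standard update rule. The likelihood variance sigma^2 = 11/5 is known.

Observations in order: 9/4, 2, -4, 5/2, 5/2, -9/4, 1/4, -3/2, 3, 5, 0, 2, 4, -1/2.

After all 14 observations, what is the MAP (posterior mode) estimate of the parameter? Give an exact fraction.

1427/1644

obs 1: x=9/4 → posterior Normal(23/240, 99/100)
obs 2: x=2 → posterior Normal(239/348, 99/145)
obs 3: x=-4 → posterior Normal(-193/456, 99/190)
obs 4: x=5/2 → posterior Normal(77/564, 99/235)
obs 5: x=5/2 → posterior Normal(347/672, 99/280)
obs 6: x=-9/4 → posterior Normal(2/15, 99/325)
obs 7: x=1/4 → posterior Normal(131/888, 99/370)
obs 8: x=-3/2 → posterior Normal(-31/996, 99/415)
obs 9: x=3 → posterior Normal(293/1104, 99/460)
obs 10: x=5 → posterior Normal(833/1212, 99/505)
obs 11: x=0 → posterior Normal(833/1320, 9/50)
obs 12: x=2 → posterior Normal(1049/1428, 99/595)
obs 13: x=4 → posterior Normal(1481/1536, 99/640)
obs 14: x=-1/2 → posterior Normal(1427/1644, 99/685)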